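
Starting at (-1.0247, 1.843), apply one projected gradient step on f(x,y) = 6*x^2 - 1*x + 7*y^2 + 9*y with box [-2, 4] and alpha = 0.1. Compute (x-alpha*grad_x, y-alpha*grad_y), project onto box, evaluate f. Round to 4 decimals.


Step 1: Compute gradient at (-1.0247, 1.843).
grad_x = 2*6*-1.0247 - 1 = -13.2964
grad_y = 2*7*1.843 + 9 = 34.802
Step 2: Gradient step.
x_raw = -1.0247 - 0.1*-13.2964 = 0.3049
y_raw = 1.843 - 0.1*34.802 = -1.6372
Step 3: Project onto [-2, 4].
x_proj = clip(0.3049) = 0.3049
y_proj = clip(-1.6372) = -1.6372
Step 4: Evaluate f.
f(0.3049, -1.6372) = 4.2812


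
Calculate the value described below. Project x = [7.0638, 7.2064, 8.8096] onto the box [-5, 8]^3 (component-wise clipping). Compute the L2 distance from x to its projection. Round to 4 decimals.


Project each component onto [-5, 8].
clip(7.0638) = 7.0638, clip(7.2064) = 7.2064, clip(8.8096) = 8.0
Projection = [7.0638, 7.2064, 8.0]
Squared diffs: [0.0, 0.0, 0.6555]
Distance = sqrt(0.6555) = 0.8096


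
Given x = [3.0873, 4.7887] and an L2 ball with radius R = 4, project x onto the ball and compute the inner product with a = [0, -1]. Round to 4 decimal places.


Step 1: Compute ||x|| (intermediates to 6 decimals).
||x|| = sqrt(3.0873^2 + 4.7887^2) = 5.697637
Step 2: Project.
Since ||x|| > R, scale = R/||x|| = 4/5.697637 = 0.702045, proj(x) = scale * x
proj(x) = [2.167424, 3.361883]
Step 3: Dot product.
a^T * proj(x) = 0*2.167424 - 1*3.361883 = -3.3619


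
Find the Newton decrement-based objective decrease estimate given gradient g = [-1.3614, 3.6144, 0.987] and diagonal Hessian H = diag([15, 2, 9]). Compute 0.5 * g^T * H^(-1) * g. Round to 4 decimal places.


Step 1: H is diagonal, so H^(-1) * g = [-0.0908, 1.8072, 0.1097].
Step 2: g^T H^(-1) g = sum_i g_i^2 / H_ii
  = (-1.3614)^2/15 + (3.6144)^2/2 + (0.987)^2/9
  = 0.1236 + 6.5319 + 0.1082 = 6.7637
Step 3: Objective decrease = 0.5 * g^T H^(-1) g = 3.3819


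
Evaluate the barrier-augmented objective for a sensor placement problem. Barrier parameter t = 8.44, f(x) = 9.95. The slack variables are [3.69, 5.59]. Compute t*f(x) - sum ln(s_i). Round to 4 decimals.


Step 1: Compute log-barrier.
ln values: [1.3056, 1.721]
phi = -(1.3056 + 1.721) = -3.0266
Step 2: Compute augmented objective.
t*f(x) = 8.44*9.95 = 83.978
Total = 83.978 - 3.0266 = 80.9514


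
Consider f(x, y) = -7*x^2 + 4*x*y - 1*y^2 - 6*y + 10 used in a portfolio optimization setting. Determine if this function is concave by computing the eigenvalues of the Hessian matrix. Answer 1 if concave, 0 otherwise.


The Hessian of f(x,y) = -7*x^2 + 4*x*y - 1*y^2 - 6*y + 10 is:
H = [[-14, 4], [4, -2]]
Trace = -14 - 2 = -16
Determinant = -14*-2 - (4)^2 = 12
Discriminant = (-16)^2 - 4*12 = 208.0
Eigenvalues: lambda_1 = -15.2111, lambda_2 = -0.7889
The function is concave.

1


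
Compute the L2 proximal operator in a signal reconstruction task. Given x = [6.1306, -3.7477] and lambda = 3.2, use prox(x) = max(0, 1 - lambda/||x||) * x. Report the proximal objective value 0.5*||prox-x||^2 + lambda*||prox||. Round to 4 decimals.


Step 1: Compute ||x||.
||x|| = 7.1854
Step 2: Compute scaling factor.
scale = max(0, 1 - 3.2/7.1854) = 0.5547
Step 3: prox(x) = [3.4003, -2.0787]
||prox(x)|| = 3.9854
Step 4: Proximal objective.
0.5*||prox-x||^2 = 5.12
lambda*||prox|| = 12.7533
Total = 17.8732


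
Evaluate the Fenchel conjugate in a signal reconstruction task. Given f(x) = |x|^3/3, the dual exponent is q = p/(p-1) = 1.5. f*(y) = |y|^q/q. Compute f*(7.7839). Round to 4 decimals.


The conjugate exponent q satisfies 1/p + 1/q = 1.
p = 3, so q = 3/(3 - 1) = 1.5
|y|^q = 7.7839^1.5 = 21.7168
f*(7.7839) = 21.7168 / 1.5 = 14.4779


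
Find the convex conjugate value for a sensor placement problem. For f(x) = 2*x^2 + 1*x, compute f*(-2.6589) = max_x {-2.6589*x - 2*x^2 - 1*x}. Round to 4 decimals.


f*(y) = sup_x {y*x - a*x^2 - b*x} = sup_x {(y-b)*x - a*x^2}
FOC: (y - b) - 2a*x = 0 => x* = (y - b)/(2a)
x* = (-2.6589 - 1)/(2*2) = -0.9147
f*(-2.6589) = (y-b)^2/(4a) = (-2.6589 - 1)^2/(4*2)
= 13.3875/8 = 1.6734


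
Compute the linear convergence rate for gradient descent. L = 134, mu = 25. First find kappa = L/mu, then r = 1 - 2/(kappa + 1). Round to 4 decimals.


Step 1: Compute the condition number.
kappa = L/mu = 134/25 = 5.36
Step 2: Compute the convergence rate.
r = 1 - 2/(kappa + 1) = 1 - 2*mu/(L + mu) = (L - mu)/(L + mu) = 109/159 = 0.6855


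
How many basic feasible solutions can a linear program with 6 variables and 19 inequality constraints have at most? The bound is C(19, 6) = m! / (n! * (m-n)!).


Each vertex corresponds to some choice of n active constraints out of m, so the number of vertices is at most C(m, n) = m! / (n!(m-n)!).
m = 19, n = 6
Numerator: 19 * 18 * 17 * 16 * 15 * 14
Denominator: 6! = 720
C(19, 6) = 27132


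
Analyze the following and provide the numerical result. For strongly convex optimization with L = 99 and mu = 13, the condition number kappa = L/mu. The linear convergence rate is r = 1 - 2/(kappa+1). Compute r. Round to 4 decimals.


Step 1: Compute the condition number.
kappa = L/mu = 99/13 = 7.6154
Step 2: Compute the convergence rate.
r = 1 - 2/(kappa + 1) = 1 - 2*mu/(L + mu) = (L - mu)/(L + mu) = 86/112 = 0.7679


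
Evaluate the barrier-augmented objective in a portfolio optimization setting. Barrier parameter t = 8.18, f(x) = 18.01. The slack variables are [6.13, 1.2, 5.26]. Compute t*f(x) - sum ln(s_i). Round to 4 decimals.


Step 1: Compute log-barrier.
ln values: [1.8132, 0.1823, 1.6601]
phi = -(1.8132 + 0.1823 + 1.6601) = -3.6556
Step 2: Compute augmented objective.
t*f(x) = 8.18*18.01 = 147.3218
Total = 147.3218 - 3.6556 = 143.6662


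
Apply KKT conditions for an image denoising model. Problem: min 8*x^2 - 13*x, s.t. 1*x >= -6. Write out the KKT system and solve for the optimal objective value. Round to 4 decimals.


Step 1: Try lambda = 0 (constraint inactive).
Stationarity: 2*8*x - 13 = 0
x* = 13/(2*8) = 0.8125
Check constraint: 1*0.8125 = 0.8125 >= -6 -- satisfied.
Step 2: Compute optimal value.
f(x*) = 8*0.8125^2 - 13*0.8125 = -5.2813


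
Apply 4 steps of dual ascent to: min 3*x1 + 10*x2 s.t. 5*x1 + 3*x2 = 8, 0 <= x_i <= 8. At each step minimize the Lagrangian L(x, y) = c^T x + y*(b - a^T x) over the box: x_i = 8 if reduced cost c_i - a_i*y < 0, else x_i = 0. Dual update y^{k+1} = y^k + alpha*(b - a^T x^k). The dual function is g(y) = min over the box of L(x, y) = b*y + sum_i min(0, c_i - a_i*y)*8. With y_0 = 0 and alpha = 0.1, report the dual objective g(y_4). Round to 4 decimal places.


Dual ascent for LP: min 3*x1 + 10*x2, 5*x1 + 3*x2 = 8, 0 <= x_i <= 8
Step 1: y^k = 0.0, reduced costs: (3.0, 10.0)
  x^k = (0.0, 0.0), subgradient = b - a^T x = 8.0
  y^{k+1} = 0.0 + 0.1*8.0 = 0.8
Step 2: y^k = 0.8, reduced costs: (-1.0, 7.6)
  x^k = (8.0, 0.0), subgradient = b - a^T x = -32.0
  y^{k+1} = 0.8 + 0.1*-32.0 = -2.4
Step 3: y^k = -2.4, reduced costs: (15.0, 17.2)
  x^k = (0.0, 0.0), subgradient = b - a^T x = 8.0
  y^{k+1} = -2.4 + 0.1*8.0 = -1.6
Step 4: y^k = -1.6, reduced costs: (11.0, 14.8)
  x^k = (0.0, 0.0), subgradient = b - a^T x = 8.0
  y^{k+1} = -1.6 + 0.1*8.0 = -0.8
Dual objective at y_4 = -0.8: reduced costs (7.0, 12.4), box minimizer x = (0.0, 0.0)
g(y_4) = b*y + (c1 - a1*y)*x1 + (c2 - a2*y)*x2 = 8*(-0.8) + 7.0*0.0 + 12.4*0.0 = -6.4 + 0.0 + 0.0 = -6.4


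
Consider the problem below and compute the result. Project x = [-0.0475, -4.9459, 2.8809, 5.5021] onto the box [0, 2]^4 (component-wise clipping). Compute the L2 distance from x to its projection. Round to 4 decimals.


Project each component onto [0, 2].
clip(-0.0475) = 0.0, clip(-4.9459) = 0.0, clip(2.8809) = 2.0, clip(5.5021) = 2.0
Projection = [0.0, 0.0, 2.0, 2.0]
Squared diffs: [0.0023, 24.4619, 0.776, 12.2647]
Distance = sqrt(37.5049) = 6.1241


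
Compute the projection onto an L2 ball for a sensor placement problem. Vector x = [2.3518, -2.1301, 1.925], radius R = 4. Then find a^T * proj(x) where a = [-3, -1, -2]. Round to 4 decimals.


Step 1: Compute ||x|| (intermediates to 6 decimals).
||x|| = sqrt(2.3518^2 + (-2.1301)^2 + 1.925^2) = 3.711322
Step 2: Project.
Since ||x|| <= R, proj = x (no scaling needed).
proj(x) = [2.3518, -2.1301, 1.925]
Step 3: Dot product.
a^T * proj(x) = -3*2.3518 - 1*(-2.1301) - 2*1.925 = -8.7753


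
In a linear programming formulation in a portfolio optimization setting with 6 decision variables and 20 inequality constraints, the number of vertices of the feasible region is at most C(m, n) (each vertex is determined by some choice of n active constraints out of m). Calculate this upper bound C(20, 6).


Each vertex corresponds to some choice of n active constraints out of m, so the number of vertices is at most C(m, n) = m! / (n!(m-n)!).
m = 20, n = 6
Numerator: 20 * 19 * 18 * 17 * 16 * 15
Denominator: 6! = 720
C(20, 6) = 38760


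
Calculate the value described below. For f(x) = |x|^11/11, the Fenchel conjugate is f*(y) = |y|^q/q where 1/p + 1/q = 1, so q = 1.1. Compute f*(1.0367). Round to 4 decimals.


The conjugate exponent q satisfies 1/p + 1/q = 1.
p = 11, so q = 11/(11 - 1) = 1.1
|y|^q = 1.0367^1.1 = 1.0404
f*(1.0367) = 1.0404 / 1.1 = 0.9459


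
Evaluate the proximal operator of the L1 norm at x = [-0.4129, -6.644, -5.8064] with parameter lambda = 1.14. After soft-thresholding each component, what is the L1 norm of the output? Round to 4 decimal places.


Soft-thresholding with lambda = 1.14:
prox(-0.4129) = sign(-0.4129)*max(|-0.4129| - 1.14, 0) = 0.0
prox(-6.644) = sign(-6.644)*max(|-6.644| - 1.14, 0) = -5.504
prox(-5.8064) = sign(-5.8064)*max(|-5.8064| - 1.14, 0) = -4.6664
prox(x) = [0.0, -5.504, -4.6664]
||prox(x)||_1 = 0.0 + 5.504 + 4.6664 = 10.1704


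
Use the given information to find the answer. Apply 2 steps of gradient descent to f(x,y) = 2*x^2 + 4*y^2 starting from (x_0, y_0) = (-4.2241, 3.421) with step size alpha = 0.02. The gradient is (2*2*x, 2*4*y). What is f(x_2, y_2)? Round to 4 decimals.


Gradient descent on f(x,y) = 2*x^2 + 4*y^2.
Starting point: (-4.2241, 3.421), alpha = 0.02
Step 1: grad_x = 2*2*-4.2241 = -16.8964, grad_y = 2*4*3.421 = 27.368
  x_1 = -4.2241 - 0.02*-16.8964 = -3.8862
  y_1 = 3.421 - 0.02*27.368 = 2.8736
Step 2: grad_x = 2*2*-3.8862 = -15.5447, grad_y = 2*4*2.8736 = 22.9891
  x_2 = -3.8862 - 0.02*-15.5447 = -3.5753
  y_2 = 2.8736 - 0.02*22.9891 = 2.4139
f(-3.5753, 2.4139) = 2*(-3.5753)^2 + 4*2.4139^2 = 48.8721


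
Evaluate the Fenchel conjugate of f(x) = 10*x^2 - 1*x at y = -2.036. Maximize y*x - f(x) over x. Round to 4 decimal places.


f*(y) = sup_x {y*x - a*x^2 - b*x} = sup_x {(y-b)*x - a*x^2}
FOC: (y - b) - 2a*x = 0 => x* = (y - b)/(2a)
x* = (-2.036 + 1)/(2*10) = -0.0518
f*(-2.036) = (y-b)^2/(4a) = (-2.036 + 1)^2/(4*10)
= 1.0733/40 = 0.0268


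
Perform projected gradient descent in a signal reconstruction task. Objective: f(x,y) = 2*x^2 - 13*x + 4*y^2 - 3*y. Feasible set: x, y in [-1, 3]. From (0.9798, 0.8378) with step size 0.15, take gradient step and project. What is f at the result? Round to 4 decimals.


Step 1: Compute gradient at (0.9798, 0.8378).
grad_x = 2*2*0.9798 - 13 = -9.0808
grad_y = 2*4*0.8378 - 3 = 3.7024
Step 2: Gradient step.
x_raw = 0.9798 - 0.15*-9.0808 = 2.3419
y_raw = 0.8378 - 0.15*3.7024 = 0.2824
Step 3: Project onto [-1, 3].
x_proj = clip(2.3419) = 2.3419
y_proj = clip(0.2824) = 0.2824
Step 4: Evaluate f.
f(2.3419, 0.2824) = -20.004


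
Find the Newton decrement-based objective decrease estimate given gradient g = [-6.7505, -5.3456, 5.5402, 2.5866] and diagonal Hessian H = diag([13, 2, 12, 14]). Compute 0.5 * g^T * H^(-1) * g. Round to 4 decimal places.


Step 1: H is diagonal, so H^(-1) * g = [-0.5193, -2.6728, 0.4617, 0.1848].
Step 2: g^T H^(-1) g = sum_i g_i^2 / H_ii
  = (-6.7505)^2/13 + (-5.3456)^2/2 + (5.5402)^2/12 + (2.5866)^2/14
  = 3.5053 + 14.2877 + 2.5578 + 0.4779 = 20.8288
Step 3: Objective decrease = 0.5 * g^T H^(-1) g = 10.4144


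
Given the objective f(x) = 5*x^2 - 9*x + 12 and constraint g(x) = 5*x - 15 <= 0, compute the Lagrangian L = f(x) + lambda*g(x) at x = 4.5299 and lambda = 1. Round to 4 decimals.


Step 1: Evaluate f(x).
f(4.5299) = 5*4.5299^2 - 9*4.5299 + 12 = 73.8309
Step 2: Evaluate g(x).
g(4.5299) = 5*4.5299 - 15 = 7.6495
Step 3: Compute Lagrangian.
L = 73.8309 + 1*7.6495 = 81.4804


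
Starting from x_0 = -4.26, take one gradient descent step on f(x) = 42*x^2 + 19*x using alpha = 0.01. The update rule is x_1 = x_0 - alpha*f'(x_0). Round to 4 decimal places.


We compute the gradient at x_0 and apply the update.
f'(x) = 84*x + 19
f'(-4.26) = 84*-4.26 + 19 = -338.84
x_1 = -4.26 - 0.01*-338.84 = -0.8716


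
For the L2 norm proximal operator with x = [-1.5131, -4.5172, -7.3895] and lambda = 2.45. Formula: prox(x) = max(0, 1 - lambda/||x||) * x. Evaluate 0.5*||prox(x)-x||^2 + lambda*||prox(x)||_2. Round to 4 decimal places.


Step 1: Compute ||x||.
||x|| = 8.792
Step 2: Compute scaling factor.
scale = max(0, 1 - 2.45/8.792) = 0.7213
Step 3: prox(x) = [-1.0915, -3.2584, -5.3303]
||prox(x)|| = 6.342
Step 4: Proximal objective.
0.5*||prox-x||^2 = 3.0013
lambda*||prox|| = 15.5379
Total = 18.5392


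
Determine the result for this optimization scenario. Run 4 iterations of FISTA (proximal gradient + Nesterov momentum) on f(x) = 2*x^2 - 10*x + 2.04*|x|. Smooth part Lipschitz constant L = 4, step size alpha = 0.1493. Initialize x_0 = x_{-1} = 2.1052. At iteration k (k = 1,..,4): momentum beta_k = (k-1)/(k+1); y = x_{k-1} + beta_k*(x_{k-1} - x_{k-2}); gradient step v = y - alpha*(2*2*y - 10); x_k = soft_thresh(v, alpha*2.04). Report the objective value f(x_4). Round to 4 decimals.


FISTA on f(x) = 2*x^2 - 10*x + 2.04*|x|
L = 4, alpha = 0.1493
Iteration 1: beta = 0.0, y = 2.1052 + 0.0*(2.1052 - 2.1052) = 2.1052
  grad(y) = -1.5792, v = y - alpha*grad = 2.341
  prox(v) = soft_thresh(2.341, 0.3046) = 2.0364
Iteration 2: beta = 0.3333, y = 2.0364 + 0.3333*(2.0364 - 2.1052) = 2.0135
  grad(y) = -1.9461, v = y - alpha*grad = 2.304
  prox(v) = soft_thresh(2.304, 0.3046) = 1.9995
Iteration 3: beta = 0.5, y = 1.9995 + 0.5*(1.9995 - 2.0364) = 1.981
  grad(y) = -2.0761, v = y - alpha*grad = 2.2909
  prox(v) = soft_thresh(2.2909, 0.3046) = 1.9864
Iteration 4: beta = 0.6, y = 1.9864 + 0.6*(1.9864 - 1.9995) = 1.9785
  grad(y) = -2.0859, v = y - alpha*grad = 2.2899
  prox(v) = soft_thresh(2.2899, 0.3046) = 1.9854
f(x_4) = 2*1.9854^2 - 10*1.9854 + 2.04*|1.9854| = -7.9202


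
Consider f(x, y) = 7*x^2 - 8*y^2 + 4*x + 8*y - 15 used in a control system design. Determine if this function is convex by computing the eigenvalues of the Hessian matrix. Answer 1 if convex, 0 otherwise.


The Hessian of f(x,y) = 7*x^2 - 8*y^2 + 4*x + 8*y - 15 is:
H = [[14, 0], [0, -16]]
Trace = 14 - 16 = -2
Determinant = 14*-16 - (0)^2 = -224
Discriminant = (-2)^2 - 4*-224 = 900.0
Eigenvalues: lambda_1 = -16.0, lambda_2 = 14.0
The function is not convex.

0


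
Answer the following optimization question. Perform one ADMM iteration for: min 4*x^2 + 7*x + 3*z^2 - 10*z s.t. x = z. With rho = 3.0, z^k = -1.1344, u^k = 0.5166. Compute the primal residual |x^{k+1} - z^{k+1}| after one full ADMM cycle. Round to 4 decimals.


ADMM iteration with rho = 3.0, z^k = -1.1344, u^k = 0.5166
Step 1: x-update.
Minimize 4*x^2 + 7*x + (3.0/2)*(x + 1.1344 + 0.5166)^2
FOC: (2*4 + 3.0)*x = -7 + 3.0*(-1.1344 - 0.5166)
x^{k+1} = -1.0866
Step 2: z-update.
Minimize 3*z^2 - 10*z + (3.0/2)*(-1.0866 - z + 0.5166)^2
FOC: (2*3 + 3.0)*z = 10 + 3.0*(-1.0866 + 0.5166)
z^{k+1} = 0.9211
Step 3: u-update.
u^{k+1} = 0.5166 - 1.0866 - 0.9211 = -1.4911
Step 4: Primal residual = |-1.0866 - 0.9211| = 2.0077


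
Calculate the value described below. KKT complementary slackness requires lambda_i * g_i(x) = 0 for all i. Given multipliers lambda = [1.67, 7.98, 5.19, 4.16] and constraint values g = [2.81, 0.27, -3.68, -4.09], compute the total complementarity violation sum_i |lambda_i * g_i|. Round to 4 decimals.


KKT complementary slackness check:
lambda_1 * g_1 = 1.67 * 2.81 = 4.6927
lambda_2 * g_2 = 7.98 * 0.27 = 2.1546
lambda_3 * g_3 = 5.19 * -3.68 = -19.0992
lambda_4 * g_4 = 4.16 * -4.09 = -17.0144
Total violation = 4.6927 + 2.1546 + 19.0992 + 17.0144 = 42.9609


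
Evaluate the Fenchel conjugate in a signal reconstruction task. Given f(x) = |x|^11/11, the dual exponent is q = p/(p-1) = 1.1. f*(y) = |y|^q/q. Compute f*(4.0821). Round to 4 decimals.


The conjugate exponent q satisfies 1/p + 1/q = 1.
p = 11, so q = 11/(11 - 1) = 1.1
|y|^q = 4.0821^1.1 = 4.6986
f*(4.0821) = 4.6986 / 1.1 = 4.2715


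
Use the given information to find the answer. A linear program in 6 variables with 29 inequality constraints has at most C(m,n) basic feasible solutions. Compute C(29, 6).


Each vertex corresponds to some choice of n active constraints out of m, so the number of vertices is at most C(m, n) = m! / (n!(m-n)!).
m = 29, n = 6
Numerator: 29 * 28 * 27 * 26 * 25 * 24
Denominator: 6! = 720
C(29, 6) = 475020


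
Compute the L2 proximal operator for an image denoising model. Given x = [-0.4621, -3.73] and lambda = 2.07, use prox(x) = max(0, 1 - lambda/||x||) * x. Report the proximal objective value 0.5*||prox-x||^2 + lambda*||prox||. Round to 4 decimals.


Step 1: Compute ||x||.
||x|| = 3.7585
Step 2: Compute scaling factor.
scale = max(0, 1 - 2.07/3.7585) = 0.4493
Step 3: prox(x) = [-0.2076, -1.6757]
||prox(x)|| = 1.6885
Step 4: Proximal objective.
0.5*||prox-x||^2 = 2.1425
lambda*||prox|| = 3.4952
Total = 5.6377


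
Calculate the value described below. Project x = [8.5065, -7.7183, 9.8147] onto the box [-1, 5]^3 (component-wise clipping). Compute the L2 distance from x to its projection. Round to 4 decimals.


Project each component onto [-1, 5].
clip(8.5065) = 5.0, clip(-7.7183) = -1.0, clip(9.8147) = 5.0
Projection = [5.0, -1.0, 5.0]
Squared diffs: [12.2955, 45.1356, 23.1813]
Distance = sqrt(80.6124) = 8.9784


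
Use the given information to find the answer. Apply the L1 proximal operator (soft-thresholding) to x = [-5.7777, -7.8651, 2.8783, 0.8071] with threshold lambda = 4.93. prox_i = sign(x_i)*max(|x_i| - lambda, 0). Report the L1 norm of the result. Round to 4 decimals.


Soft-thresholding with lambda = 4.93:
prox(-5.7777) = sign(-5.7777)*max(|-5.7777| - 4.93, 0) = -0.8477
prox(-7.8651) = sign(-7.8651)*max(|-7.8651| - 4.93, 0) = -2.9351
prox(2.8783) = sign(2.8783)*max(|2.8783| - 4.93, 0) = 0.0
prox(0.8071) = sign(0.8071)*max(|0.8071| - 4.93, 0) = 0.0
prox(x) = [-0.8477, -2.9351, 0.0, 0.0]
||prox(x)||_1 = 0.8477 + 2.9351 + 0.0 + 0.0 = 3.7828


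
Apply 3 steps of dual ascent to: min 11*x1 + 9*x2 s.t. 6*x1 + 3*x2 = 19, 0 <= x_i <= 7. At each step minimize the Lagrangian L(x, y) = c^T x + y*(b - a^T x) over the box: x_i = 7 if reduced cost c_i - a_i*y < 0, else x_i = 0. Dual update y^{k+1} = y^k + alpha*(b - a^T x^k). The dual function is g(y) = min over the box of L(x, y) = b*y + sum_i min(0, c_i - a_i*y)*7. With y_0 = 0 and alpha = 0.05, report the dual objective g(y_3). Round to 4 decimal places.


Dual ascent for LP: min 11*x1 + 9*x2, 6*x1 + 3*x2 = 19, 0 <= x_i <= 7
Step 1: y^k = 0.0, reduced costs: (11.0, 9.0)
  x^k = (0.0, 0.0), subgradient = b - a^T x = 19.0
  y^{k+1} = 0.0 + 0.05*19.0 = 0.95
Step 2: y^k = 0.95, reduced costs: (5.3, 6.15)
  x^k = (0.0, 0.0), subgradient = b - a^T x = 19.0
  y^{k+1} = 0.95 + 0.05*19.0 = 1.9
Step 3: y^k = 1.9, reduced costs: (-0.4, 3.3)
  x^k = (7.0, 0.0), subgradient = b - a^T x = -23.0
  y^{k+1} = 1.9 + 0.05*-23.0 = 0.75
Dual objective at y_3 = 0.75: reduced costs (6.5, 6.75), box minimizer x = (0.0, 0.0)
g(y_3) = b*y + (c1 - a1*y)*x1 + (c2 - a2*y)*x2 = 19*0.75 + 6.5*0.0 + 6.75*0.0 = 14.25 + 0.0 + 0.0 = 14.25


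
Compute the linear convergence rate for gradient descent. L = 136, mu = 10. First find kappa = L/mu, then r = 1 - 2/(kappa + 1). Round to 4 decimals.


Step 1: Compute the condition number.
kappa = L/mu = 136/10 = 13.6
Step 2: Compute the convergence rate.
r = 1 - 2/(kappa + 1) = 1 - 2*mu/(L + mu) = (L - mu)/(L + mu) = 126/146 = 0.863


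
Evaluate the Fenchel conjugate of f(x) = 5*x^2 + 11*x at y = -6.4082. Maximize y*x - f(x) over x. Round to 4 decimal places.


f*(y) = sup_x {y*x - a*x^2 - b*x} = sup_x {(y-b)*x - a*x^2}
FOC: (y - b) - 2a*x = 0 => x* = (y - b)/(2a)
x* = (-6.4082 - 11)/(2*5) = -1.7408
f*(-6.4082) = (y-b)^2/(4a) = (-6.4082 - 11)^2/(4*5)
= 303.0454/20 = 15.1523


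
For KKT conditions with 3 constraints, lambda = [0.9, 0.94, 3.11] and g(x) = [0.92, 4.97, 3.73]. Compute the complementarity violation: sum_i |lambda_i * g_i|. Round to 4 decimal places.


KKT complementary slackness check:
lambda_1 * g_1 = 0.9 * 0.92 = 0.828
lambda_2 * g_2 = 0.94 * 4.97 = 4.6718
lambda_3 * g_3 = 3.11 * 3.73 = 11.6003
Total violation = 0.828 + 4.6718 + 11.6003 = 17.1001


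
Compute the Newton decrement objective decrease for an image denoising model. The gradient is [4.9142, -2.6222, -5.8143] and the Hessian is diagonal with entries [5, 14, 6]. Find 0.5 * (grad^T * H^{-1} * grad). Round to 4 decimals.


Step 1: H is diagonal, so H^(-1) * g = [0.9828, -0.1873, -0.9691].
Step 2: g^T H^(-1) g = sum_i g_i^2 / H_ii
  = (4.9142)^2/5 + (-2.6222)^2/14 + (-5.8143)^2/6
  = 4.8299 + 0.4911 + 5.6343 = 10.9554
Step 3: Objective decrease = 0.5 * g^T H^(-1) g = 5.4777


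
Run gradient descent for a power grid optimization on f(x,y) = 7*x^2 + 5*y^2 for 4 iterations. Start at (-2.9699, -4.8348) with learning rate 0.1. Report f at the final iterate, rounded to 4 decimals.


Gradient descent on f(x,y) = 7*x^2 + 5*y^2.
Starting point: (-2.9699, -4.8348), alpha = 0.1
Step 1: grad_x = 2*7*-2.9699 = -41.5786, grad_y = 2*5*-4.8348 = -48.348
  x_1 = -2.9699 - 0.1*-41.5786 = 1.188
  y_1 = -4.8348 - 0.1*-48.348 = 0.0
Step 2: grad_x = 2*7*1.188 = 16.6314, grad_y = 2*5*0.0 = 0.0
  x_2 = 1.188 - 0.1*16.6314 = -0.4752
  y_2 = 0.0 - 0.1*0.0 = 0.0
Step 3: grad_x = 2*7*-0.4752 = -6.6526, grad_y = 2*5*0.0 = 0.0
  x_3 = -0.4752 - 0.1*-6.6526 = 0.1901
  y_3 = 0.0 - 0.1*0.0 = 0.0
Step 4: grad_x = 2*7*0.1901 = 2.661, grad_y = 2*5*0.0 = 0.0
  x_4 = 0.1901 - 0.1*2.661 = -0.076
  y_4 = 0.0 - 0.1*0.0 = 0.0
f(-0.076, 0.0) = 7*(-0.076)^2 + 5*0.0^2 = 0.0405


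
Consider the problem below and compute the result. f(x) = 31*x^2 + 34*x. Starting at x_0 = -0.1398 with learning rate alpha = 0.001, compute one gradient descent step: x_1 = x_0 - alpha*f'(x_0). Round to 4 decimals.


We compute the gradient at x_0 and apply the update.
f'(x) = 62*x + 34
f'(-0.1398) = 62*-0.1398 + 34 = 25.3324
x_1 = -0.1398 - 0.001*25.3324 = -0.1651


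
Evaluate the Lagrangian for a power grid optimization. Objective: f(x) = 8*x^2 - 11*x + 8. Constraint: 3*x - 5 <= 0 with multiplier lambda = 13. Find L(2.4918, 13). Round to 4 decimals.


Step 1: Evaluate f(x).
f(2.4918) = 8*2.4918^2 - 11*2.4918 + 8 = 30.2627
Step 2: Evaluate g(x).
g(2.4918) = 3*2.4918 - 5 = 2.4754
Step 3: Compute Lagrangian.
L = 30.2627 + 13*2.4754 = 62.4429


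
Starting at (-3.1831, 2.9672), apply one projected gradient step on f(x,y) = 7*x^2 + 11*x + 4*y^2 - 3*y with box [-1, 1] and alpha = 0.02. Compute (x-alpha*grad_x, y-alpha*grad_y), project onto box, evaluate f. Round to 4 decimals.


Step 1: Compute gradient at (-3.1831, 2.9672).
grad_x = 2*7*-3.1831 + 11 = -33.5634
grad_y = 2*4*2.9672 - 3 = 20.7376
Step 2: Gradient step.
x_raw = -3.1831 - 0.02*-33.5634 = -2.5118
y_raw = 2.9672 - 0.02*20.7376 = 2.5524
Step 3: Project onto [-1, 1].
x_proj = clip(-2.5118) = -1.0
y_proj = clip(2.5524) = 1.0
Step 4: Evaluate f.
f(-1.0, 1.0) = -3.0


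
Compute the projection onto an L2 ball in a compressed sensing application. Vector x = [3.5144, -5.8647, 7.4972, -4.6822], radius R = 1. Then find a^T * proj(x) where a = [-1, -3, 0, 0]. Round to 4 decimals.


Step 1: Compute ||x|| (intermediates to 6 decimals).
||x|| = sqrt(3.5144^2 + (-5.8647)^2 + 7.4972^2 + (-4.6822)^2) = 11.174825
Step 2: Project.
Since ||x|| > R, scale = R/||x|| = 1/11.174825 = 0.089487, proj(x) = scale * x
proj(x) = [0.314493, -0.524814, 0.670902, -0.418996]
Step 3: Dot product.
a^T * proj(x) = -1*0.314493 - 3*(-0.524814) + 0*0.670902 + 0*(-0.418996) = 1.2599


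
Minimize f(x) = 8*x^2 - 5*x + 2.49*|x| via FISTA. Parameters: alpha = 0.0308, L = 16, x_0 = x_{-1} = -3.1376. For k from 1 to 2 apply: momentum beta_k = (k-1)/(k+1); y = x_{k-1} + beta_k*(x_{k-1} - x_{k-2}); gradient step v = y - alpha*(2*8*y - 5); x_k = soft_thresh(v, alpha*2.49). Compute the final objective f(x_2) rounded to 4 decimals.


FISTA on f(x) = 8*x^2 - 5*x + 2.49*|x|
L = 16, alpha = 0.0308
Iteration 1: beta = 0.0, y = -3.1376 + 0.0*(-3.1376 + 3.1376) = -3.1376
  grad(y) = -55.2016, v = y - alpha*grad = -1.4374
  prox(v) = soft_thresh(-1.4374, 0.0767) = -1.3607
Iteration 2: beta = 0.3333, y = -1.3607 + 0.3333*(-1.3607 + 3.1376) = -0.7684
  grad(y) = -17.2944, v = y - alpha*grad = -0.2357
  prox(v) = soft_thresh(-0.2357, 0.0767) = -0.159
f(x_2) = 8*(-0.159)^2 - 5*(-0.159) + 2.49*|-0.159| = 1.3936


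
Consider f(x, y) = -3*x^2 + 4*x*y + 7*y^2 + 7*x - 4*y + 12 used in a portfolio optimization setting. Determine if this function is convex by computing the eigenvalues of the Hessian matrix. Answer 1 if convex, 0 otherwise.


The Hessian of f(x,y) = -3*x^2 + 4*x*y + 7*y^2 + 7*x - 4*y + 12 is:
H = [[-6, 4], [4, 14]]
Trace = -6 + 14 = 8
Determinant = -6*14 - (4)^2 = -100
Discriminant = (8)^2 - 4*-100 = 464.0
Eigenvalues: lambda_1 = -6.7703, lambda_2 = 14.7703
The function is not convex.

0


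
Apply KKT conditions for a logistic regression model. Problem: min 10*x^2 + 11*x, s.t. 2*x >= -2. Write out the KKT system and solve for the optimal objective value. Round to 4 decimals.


Step 1: Try lambda = 0 (constraint inactive).
Stationarity: 2*10*x + 11 = 0
x* = -11/(2*10) = -0.55
Check constraint: 2*-0.55 = -1.1 >= -2 -- satisfied.
Step 2: Compute optimal value.
f(x*) = 10*(-0.55)^2 + 11*(-0.55) = -3.025


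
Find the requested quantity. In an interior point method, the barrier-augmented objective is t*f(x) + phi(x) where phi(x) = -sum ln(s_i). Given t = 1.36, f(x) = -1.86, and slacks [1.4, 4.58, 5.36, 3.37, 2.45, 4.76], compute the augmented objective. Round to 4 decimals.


Step 1: Compute log-barrier.
ln values: [0.3365, 1.5217, 1.679, 1.2149, 0.8961, 1.5602]
phi = -(0.3365 + 1.5217 + 1.679 + 1.2149 + 0.8961 + 1.5602) = -7.2084
Step 2: Compute augmented objective.
t*f(x) = 1.36*-1.86 = -2.5296
Total = -2.5296 - 7.2084 = -9.738


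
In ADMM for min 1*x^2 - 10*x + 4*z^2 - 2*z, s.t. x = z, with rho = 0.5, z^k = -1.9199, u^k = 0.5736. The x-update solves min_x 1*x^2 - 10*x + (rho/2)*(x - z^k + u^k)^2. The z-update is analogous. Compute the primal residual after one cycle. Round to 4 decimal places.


ADMM iteration with rho = 0.5, z^k = -1.9199, u^k = 0.5736
Step 1: x-update.
Minimize 1*x^2 - 10*x + (0.5/2)*(x + 1.9199 + 0.5736)^2
FOC: (2*1 + 0.5)*x = 10 + 0.5*(-1.9199 - 0.5736)
x^{k+1} = 3.5013
Step 2: z-update.
Minimize 4*z^2 - 2*z + (0.5/2)*(3.5013 - z + 0.5736)^2
FOC: (2*4 + 0.5)*z = 2 + 0.5*(3.5013 + 0.5736)
z^{k+1} = 0.475
Step 3: u-update.
u^{k+1} = 0.5736 + 3.5013 - 0.475 = 3.5999
Step 4: Primal residual = |3.5013 - 0.475| = 3.0263


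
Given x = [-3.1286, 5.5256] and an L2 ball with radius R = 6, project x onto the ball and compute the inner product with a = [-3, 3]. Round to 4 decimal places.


Step 1: Compute ||x|| (intermediates to 6 decimals).
||x|| = sqrt((-3.1286)^2 + 5.5256^2) = 6.349834
Step 2: Project.
Since ||x|| > R, scale = R/||x|| = 6/6.349834 = 0.944907, proj(x) = scale * x
proj(x) = [-2.956236, 5.221178]
Step 3: Dot product.
a^T * proj(x) = -3*(-2.956236) + 3*5.221178 = 24.5322


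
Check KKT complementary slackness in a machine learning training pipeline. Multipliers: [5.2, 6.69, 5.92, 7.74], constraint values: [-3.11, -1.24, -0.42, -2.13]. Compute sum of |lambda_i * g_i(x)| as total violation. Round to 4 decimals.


KKT complementary slackness check:
lambda_1 * g_1 = 5.2 * -3.11 = -16.172
lambda_2 * g_2 = 6.69 * -1.24 = -8.2956
lambda_3 * g_3 = 5.92 * -0.42 = -2.4864
lambda_4 * g_4 = 7.74 * -2.13 = -16.4862
Total violation = 16.172 + 8.2956 + 2.4864 + 16.4862 = 43.4402


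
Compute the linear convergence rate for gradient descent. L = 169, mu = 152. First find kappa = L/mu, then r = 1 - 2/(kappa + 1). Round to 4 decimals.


Step 1: Compute the condition number.
kappa = L/mu = 169/152 = 1.1118
Step 2: Compute the convergence rate.
r = 1 - 2/(kappa + 1) = 1 - 2*mu/(L + mu) = (L - mu)/(L + mu) = 17/321 = 0.053


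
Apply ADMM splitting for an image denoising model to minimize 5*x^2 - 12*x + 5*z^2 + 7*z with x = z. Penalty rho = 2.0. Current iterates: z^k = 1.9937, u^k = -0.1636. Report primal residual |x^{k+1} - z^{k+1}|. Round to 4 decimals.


ADMM iteration with rho = 2.0, z^k = 1.9937, u^k = -0.1636
Step 1: x-update.
Minimize 5*x^2 - 12*x + (2.0/2)*(x - 1.9937 - 0.1636)^2
FOC: (2*5 + 2.0)*x = 12 + 2.0*(1.9937 + 0.1636)
x^{k+1} = 1.3596
Step 2: z-update.
Minimize 5*z^2 + 7*z + (2.0/2)*(1.3596 - z - 0.1636)^2
FOC: (2*5 + 2.0)*z = -7 + 2.0*(1.3596 - 0.1636)
z^{k+1} = -0.384
Step 3: u-update.
u^{k+1} = -0.1636 + 1.3596 + 0.384 = 1.58
Step 4: Primal residual = |1.3596 + 0.384| = 1.7436


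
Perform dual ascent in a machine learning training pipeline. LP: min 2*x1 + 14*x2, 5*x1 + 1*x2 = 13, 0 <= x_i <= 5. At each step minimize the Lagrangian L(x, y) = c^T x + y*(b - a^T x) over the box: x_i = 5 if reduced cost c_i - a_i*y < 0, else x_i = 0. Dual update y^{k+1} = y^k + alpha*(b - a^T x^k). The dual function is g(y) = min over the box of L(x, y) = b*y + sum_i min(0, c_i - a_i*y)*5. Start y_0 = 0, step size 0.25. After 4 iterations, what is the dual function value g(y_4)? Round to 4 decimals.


Dual ascent for LP: min 2*x1 + 14*x2, 5*x1 + 1*x2 = 13, 0 <= x_i <= 5
Step 1: y^k = 0.0, reduced costs: (2.0, 14.0)
  x^k = (0.0, 0.0), subgradient = b - a^T x = 13.0
  y^{k+1} = 0.0 + 0.25*13.0 = 3.25
Step 2: y^k = 3.25, reduced costs: (-14.25, 10.75)
  x^k = (5.0, 0.0), subgradient = b - a^T x = -12.0
  y^{k+1} = 3.25 + 0.25*-12.0 = 0.25
Step 3: y^k = 0.25, reduced costs: (0.75, 13.75)
  x^k = (0.0, 0.0), subgradient = b - a^T x = 13.0
  y^{k+1} = 0.25 + 0.25*13.0 = 3.5
Step 4: y^k = 3.5, reduced costs: (-15.5, 10.5)
  x^k = (5.0, 0.0), subgradient = b - a^T x = -12.0
  y^{k+1} = 3.5 + 0.25*-12.0 = 0.5
Dual objective at y_4 = 0.5: reduced costs (-0.5, 13.5), box minimizer x = (5.0, 0.0)
g(y_4) = b*y + (c1 - a1*y)*x1 + (c2 - a2*y)*x2 = 13*0.5 + (-0.5)*5.0 + 13.5*0.0 = 6.5 - 2.5 + 0.0 = 4.0


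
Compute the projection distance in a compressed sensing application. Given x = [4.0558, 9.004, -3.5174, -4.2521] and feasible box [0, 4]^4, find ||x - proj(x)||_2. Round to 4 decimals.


Project each component onto [0, 4].
clip(4.0558) = 4.0, clip(9.004) = 4.0, clip(-3.5174) = 0.0, clip(-4.2521) = 0.0
Projection = [4.0, 4.0, 0.0, 0.0]
Squared diffs: [0.0031, 25.04, 12.3721, 18.0804]
Distance = sqrt(55.4956) = 7.4495


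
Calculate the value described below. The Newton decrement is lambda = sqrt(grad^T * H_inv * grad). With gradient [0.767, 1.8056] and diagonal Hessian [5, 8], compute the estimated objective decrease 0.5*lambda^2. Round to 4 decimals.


Step 1: H is diagonal, so H^(-1) * g = [0.1534, 0.2257].
Step 2: g^T H^(-1) g = sum_i g_i^2 / H_ii
  = (0.767)^2/5 + (1.8056)^2/8
  = 0.1177 + 0.4075 = 0.5252
Step 3: Objective decrease = 0.5 * g^T H^(-1) g = 0.2626


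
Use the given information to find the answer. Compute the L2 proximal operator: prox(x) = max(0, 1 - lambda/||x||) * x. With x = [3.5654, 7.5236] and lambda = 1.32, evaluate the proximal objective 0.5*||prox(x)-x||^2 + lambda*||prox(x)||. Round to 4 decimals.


Step 1: Compute ||x||.
||x|| = 8.3257
Step 2: Compute scaling factor.
scale = max(0, 1 - 1.32/8.3257) = 0.8415
Step 3: prox(x) = [3.0001, 6.3308]
||prox(x)|| = 7.0057
Step 4: Proximal objective.
0.5*||prox-x||^2 = 0.8712
lambda*||prox|| = 9.2475
Total = 10.1187


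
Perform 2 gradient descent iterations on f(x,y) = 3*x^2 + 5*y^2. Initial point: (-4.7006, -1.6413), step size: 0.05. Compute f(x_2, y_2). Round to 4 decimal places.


Gradient descent on f(x,y) = 3*x^2 + 5*y^2.
Starting point: (-4.7006, -1.6413), alpha = 0.05
Step 1: grad_x = 2*3*-4.7006 = -28.2036, grad_y = 2*5*-1.6413 = -16.413
  x_1 = -4.7006 - 0.05*-28.2036 = -3.2904
  y_1 = -1.6413 - 0.05*-16.413 = -0.8207
Step 2: grad_x = 2*3*-3.2904 = -19.7425, grad_y = 2*5*-0.8207 = -8.2065
  x_2 = -3.2904 - 0.05*-19.7425 = -2.3033
  y_2 = -0.8207 - 0.05*-8.2065 = -0.4103
f(-2.3033, -0.4103) = 3*(-2.3033)^2 + 5*(-0.4103)^2 = 16.7573


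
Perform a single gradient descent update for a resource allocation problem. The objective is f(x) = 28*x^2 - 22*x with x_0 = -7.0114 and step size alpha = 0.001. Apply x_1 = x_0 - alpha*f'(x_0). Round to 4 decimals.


We compute the gradient at x_0 and apply the update.
f'(x) = 56*x - 22
f'(-7.0114) = 56*-7.0114 - 22 = -414.6384
x_1 = -7.0114 - 0.001*-414.6384 = -6.5968


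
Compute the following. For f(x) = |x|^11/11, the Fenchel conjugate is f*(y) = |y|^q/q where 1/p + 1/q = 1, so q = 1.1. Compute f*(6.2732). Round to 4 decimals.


The conjugate exponent q satisfies 1/p + 1/q = 1.
p = 11, so q = 11/(11 - 1) = 1.1
|y|^q = 6.2732^1.1 = 7.5377
f*(6.2732) = 7.5377 / 1.1 = 6.8524


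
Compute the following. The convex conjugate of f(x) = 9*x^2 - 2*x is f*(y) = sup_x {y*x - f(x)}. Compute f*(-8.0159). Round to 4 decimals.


f*(y) = sup_x {y*x - a*x^2 - b*x} = sup_x {(y-b)*x - a*x^2}
FOC: (y - b) - 2a*x = 0 => x* = (y - b)/(2a)
x* = (-8.0159 + 2)/(2*9) = -0.3342
f*(-8.0159) = (y-b)^2/(4a) = (-8.0159 + 2)^2/(4*9)
= 36.1911/36 = 1.0053


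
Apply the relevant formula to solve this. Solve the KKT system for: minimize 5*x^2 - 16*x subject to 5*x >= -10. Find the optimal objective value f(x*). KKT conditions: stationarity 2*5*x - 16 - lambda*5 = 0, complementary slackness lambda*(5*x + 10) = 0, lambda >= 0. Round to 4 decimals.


Step 1: Try lambda = 0 (constraint inactive).
Stationarity: 2*5*x - 16 = 0
x* = 16/(2*5) = 1.6
Check constraint: 5*1.6 = 8.0 >= -10 -- satisfied.
Step 2: Compute optimal value.
f(x*) = 5*1.6^2 - 16*1.6 = -12.8


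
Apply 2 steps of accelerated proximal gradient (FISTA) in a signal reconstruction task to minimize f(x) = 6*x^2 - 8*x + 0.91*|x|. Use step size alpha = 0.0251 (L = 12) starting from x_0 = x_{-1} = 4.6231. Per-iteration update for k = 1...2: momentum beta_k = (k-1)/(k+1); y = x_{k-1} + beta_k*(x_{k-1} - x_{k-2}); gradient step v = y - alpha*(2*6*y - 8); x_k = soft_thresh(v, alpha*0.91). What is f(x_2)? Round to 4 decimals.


FISTA on f(x) = 6*x^2 - 8*x + 0.91*|x|
L = 12, alpha = 0.0251
Iteration 1: beta = 0.0, y = 4.6231 + 0.0*(4.6231 - 4.6231) = 4.6231
  grad(y) = 47.4772, v = y - alpha*grad = 3.4314
  prox(v) = soft_thresh(3.4314, 0.0228) = 3.4086
Iteration 2: beta = 0.3333, y = 3.4086 + 0.3333*(3.4086 - 4.6231) = 3.0037
  grad(y) = 28.0449, v = y - alpha*grad = 2.2998
  prox(v) = soft_thresh(2.2998, 0.0228) = 2.277
f(x_2) = 6*2.277^2 - 8*2.277 + 0.91*|2.277| = 14.9639


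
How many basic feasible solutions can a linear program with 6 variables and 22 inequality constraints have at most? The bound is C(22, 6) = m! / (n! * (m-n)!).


Each vertex corresponds to some choice of n active constraints out of m, so the number of vertices is at most C(m, n) = m! / (n!(m-n)!).
m = 22, n = 6
Numerator: 22 * 21 * 20 * 19 * 18 * 17
Denominator: 6! = 720
C(22, 6) = 74613


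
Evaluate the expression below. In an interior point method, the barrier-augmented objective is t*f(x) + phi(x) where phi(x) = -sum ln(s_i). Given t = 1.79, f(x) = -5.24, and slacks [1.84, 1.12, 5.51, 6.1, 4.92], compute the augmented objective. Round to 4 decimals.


Step 1: Compute log-barrier.
ln values: [0.6098, 0.1133, 1.7066, 1.8083, 1.5933]
phi = -(0.6098 + 0.1133 + 1.7066 + 1.8083 + 1.5933) = -5.8313
Step 2: Compute augmented objective.
t*f(x) = 1.79*-5.24 = -9.3796
Total = -9.3796 - 5.8313 = -15.2109


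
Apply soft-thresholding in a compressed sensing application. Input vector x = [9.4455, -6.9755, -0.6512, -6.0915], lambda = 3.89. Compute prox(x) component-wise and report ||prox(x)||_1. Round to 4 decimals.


Soft-thresholding with lambda = 3.89:
prox(9.4455) = sign(9.4455)*max(|9.4455| - 3.89, 0) = 5.5555
prox(-6.9755) = sign(-6.9755)*max(|-6.9755| - 3.89, 0) = -3.0855
prox(-0.6512) = sign(-0.6512)*max(|-0.6512| - 3.89, 0) = 0.0
prox(-6.0915) = sign(-6.0915)*max(|-6.0915| - 3.89, 0) = -2.2015
prox(x) = [5.5555, -3.0855, 0.0, -2.2015]
||prox(x)||_1 = 5.5555 + 3.0855 + 0.0 + 2.2015 = 10.8425


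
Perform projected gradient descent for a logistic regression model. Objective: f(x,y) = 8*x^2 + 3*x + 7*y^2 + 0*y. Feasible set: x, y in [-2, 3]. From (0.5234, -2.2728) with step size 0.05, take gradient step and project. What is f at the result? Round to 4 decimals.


Step 1: Compute gradient at (0.5234, -2.2728).
grad_x = 2*8*0.5234 + 3 = 11.3744
grad_y = 2*7*-2.2728 + 0 = -31.8192
Step 2: Gradient step.
x_raw = 0.5234 - 0.05*11.3744 = -0.0453
y_raw = -2.2728 - 0.05*-31.8192 = -0.6818
Step 3: Project onto [-2, 3].
x_proj = clip(-0.0453) = -0.0453
y_proj = clip(-0.6818) = -0.6818
Step 4: Evaluate f.
f(-0.0453, -0.6818) = 3.1348


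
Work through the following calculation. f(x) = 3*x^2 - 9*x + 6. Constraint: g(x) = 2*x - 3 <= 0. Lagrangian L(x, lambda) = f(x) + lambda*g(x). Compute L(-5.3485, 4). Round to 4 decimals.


Step 1: Evaluate f(x).
f(-5.3485) = 3*(-5.3485)^2 - 9*(-5.3485) + 6 = 139.9559
Step 2: Evaluate g(x).
g(-5.3485) = 2*-5.3485 - 3 = -13.697
Step 3: Compute Lagrangian.
L = 139.9559 + 4*-13.697 = 85.1679


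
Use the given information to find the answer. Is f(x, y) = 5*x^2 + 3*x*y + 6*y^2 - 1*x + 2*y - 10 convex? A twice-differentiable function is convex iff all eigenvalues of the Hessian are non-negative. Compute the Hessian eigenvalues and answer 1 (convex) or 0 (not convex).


The Hessian of f(x,y) = 5*x^2 + 3*x*y + 6*y^2 - 1*x + 2*y - 10 is:
H = [[10, 3], [3, 12]]
Trace = 10 + 12 = 22
Determinant = 10*12 - (3)^2 = 111
Discriminant = (22)^2 - 4*111 = 40.0
Eigenvalues: lambda_1 = 7.8377, lambda_2 = 14.1623
The function is convex.

1


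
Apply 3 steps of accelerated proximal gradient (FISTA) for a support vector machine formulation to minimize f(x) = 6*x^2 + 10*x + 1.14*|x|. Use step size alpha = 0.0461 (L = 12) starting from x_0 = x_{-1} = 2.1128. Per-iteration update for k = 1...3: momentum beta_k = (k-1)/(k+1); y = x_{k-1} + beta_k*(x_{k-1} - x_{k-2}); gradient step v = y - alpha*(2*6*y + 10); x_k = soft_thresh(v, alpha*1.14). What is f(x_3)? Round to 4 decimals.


FISTA on f(x) = 6*x^2 + 10*x + 1.14*|x|
L = 12, alpha = 0.0461
Iteration 1: beta = 0.0, y = 2.1128 + 0.0*(2.1128 - 2.1128) = 2.1128
  grad(y) = 35.3536, v = y - alpha*grad = 0.483
  prox(v) = soft_thresh(0.483, 0.0526) = 0.4304
Iteration 2: beta = 0.3333, y = 0.4304 + 0.3333*(0.4304 - 2.1128) = -0.1303
  grad(y) = 8.4359, v = y - alpha*grad = -0.5192
  prox(v) = soft_thresh(-0.5192, 0.0526) = -0.4667
Iteration 3: beta = 0.5, y = -0.4667 + 0.5*(-0.4667 - 0.4304) = -0.9152
  grad(y) = -0.9829, v = y - alpha*grad = -0.8699
  prox(v) = soft_thresh(-0.8699, 0.0526) = -0.8174
f(x_3) = 6*(-0.8174)^2 + 10*(-0.8174) + 1.14*|-0.8174| = -3.2333


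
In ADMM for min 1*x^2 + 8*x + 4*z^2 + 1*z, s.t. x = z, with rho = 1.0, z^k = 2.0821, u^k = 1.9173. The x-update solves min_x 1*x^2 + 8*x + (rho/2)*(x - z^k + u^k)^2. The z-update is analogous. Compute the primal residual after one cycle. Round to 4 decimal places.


ADMM iteration with rho = 1.0, z^k = 2.0821, u^k = 1.9173
Step 1: x-update.
Minimize 1*x^2 + 8*x + (1.0/2)*(x - 2.0821 + 1.9173)^2
FOC: (2*1 + 1.0)*x = -8 + 1.0*(2.0821 - 1.9173)
x^{k+1} = -2.6117
Step 2: z-update.
Minimize 4*z^2 + 1*z + (1.0/2)*(-2.6117 - z + 1.9173)^2
FOC: (2*4 + 1.0)*z = -1 + 1.0*(-2.6117 + 1.9173)
z^{k+1} = -0.1883
Step 3: u-update.
u^{k+1} = 1.9173 - 2.6117 + 0.1883 = -0.5062
Step 4: Primal residual = |-2.6117 + 0.1883| = 2.4235


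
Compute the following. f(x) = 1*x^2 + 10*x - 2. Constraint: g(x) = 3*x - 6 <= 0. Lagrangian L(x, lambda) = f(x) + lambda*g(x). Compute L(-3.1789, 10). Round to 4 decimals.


Step 1: Evaluate f(x).
f(-3.1789) = 1*(-3.1789)^2 + 10*(-3.1789) - 2 = -23.6836
Step 2: Evaluate g(x).
g(-3.1789) = 3*-3.1789 - 6 = -15.5367
Step 3: Compute Lagrangian.
L = -23.6836 + 10*-15.5367 = -179.0506
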